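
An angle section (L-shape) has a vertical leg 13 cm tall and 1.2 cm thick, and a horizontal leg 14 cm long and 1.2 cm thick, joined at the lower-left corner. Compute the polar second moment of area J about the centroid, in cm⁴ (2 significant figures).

Split into non-overlapping primitives; take the origin at the lower-left of the bounding box.
Vertical leg: 1.2 × 13, A = 15.6 cm², y = 6.5 cm, Ī = 219.7 cm⁴.
Horizontal leg (remainder): 12.8 × 1.2, A = 15.36 cm², y = 0.6 cm, Ī = 1.843 cm⁴.
Centroid: ȳ = ΣA·y / ΣA = 3.573 cm.
Transfer each piece to the centroidal x-axis using Ī + A·d² with d = y − 3.573:
  vertical leg: d = 2.927 cm → contributes +353.4 cm⁴
  horizontal leg (remainder): d = -2.973 cm → contributes +137.6 cm⁴
Total I = 491 cm⁴.
For the y-axis: x̄ = 4.073 cm.
Repeating about the centroidal y-axis gives I_y = 590.8 cm⁴.
Polar second moment: J = I_x + I_y = 1 082 cm⁴.

J ≈ 1100 cm⁴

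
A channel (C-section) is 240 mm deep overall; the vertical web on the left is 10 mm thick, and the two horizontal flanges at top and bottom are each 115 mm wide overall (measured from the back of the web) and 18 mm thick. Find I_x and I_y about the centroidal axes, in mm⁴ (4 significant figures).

Split into non-overlapping primitives; take the origin at the lower-left of the bounding box.
Web: 10 × 240, A = 2 400 mm², y = 120 mm, Ī = 11 520 000 mm⁴.
Top flange (beyond web): 105 × 18, A = 1 890 mm², y = 231 mm, Ī = 51 030 mm⁴.
Bottom flange (beyond web): 105 × 18, A = 1 890 mm², y = 9 mm, Ī = 51 030 mm⁴.
By symmetry the centroid is at mid-height, ȳ = 120 mm.
Transfer each piece to the centroidal x-axis using Ī + A·d² with d = y − 120:
  web: d = 0 mm → contributes +11 520 000 mm⁴
  top flange (beyond web): d = 111 mm → contributes +23 337 720 mm⁴
  bottom flange (beyond web): d = -111 mm → contributes +23 337 720 mm⁴
Total I = 58 195 440 mm⁴.
For the y-axis: x̄ = 40.1699 mm.
Repeating about the centroidal y-axis gives I_y = 8 346 322 mm⁴.

I_x ≈ 5.820 × 10⁷ mm⁴, I_y ≈ 8.346 × 10⁶ mm⁴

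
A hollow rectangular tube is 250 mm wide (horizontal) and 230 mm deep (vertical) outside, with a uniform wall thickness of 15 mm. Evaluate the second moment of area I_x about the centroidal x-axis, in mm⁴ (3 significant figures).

Treat the section as a set of non-overlapping primitives; coordinates are from the bounding-box lower-left.
Outer rectangle: 250 × 230, A = 57 500 mm², y = 115 mm, Ī = 253 479 167 mm⁴.
Inner void (subtracted): 220 × 200, A = 44 000 mm², y = 115 mm, Ī = 146 666 667 mm⁴.
By symmetry the centroid is at mid-height, ȳ = 115 mm.
All pieces are centred on the centroidal x-axis, so I = ΣĪ (holes subtracted) = 106 812 500 mm⁴.

I_x ≈ 1.07 × 10⁸ mm⁴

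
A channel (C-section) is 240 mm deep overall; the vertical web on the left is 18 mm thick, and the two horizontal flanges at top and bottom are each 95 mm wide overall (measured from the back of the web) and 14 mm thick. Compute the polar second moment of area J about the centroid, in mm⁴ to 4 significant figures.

Decompose the section into non-overlapping parts with the origin at the bottom-left of its bounding rectangle.
Web: 18 × 240, A = 4 320 mm², y = 120 mm, Ī = 20 736 000 mm⁴.
Top flange (beyond web): 77 × 14, A = 1 078 mm², y = 233 mm, Ī = 17607.3 mm⁴.
Bottom flange (beyond web): 77 × 14, A = 1 078 mm², y = 7 mm, Ī = 17607.3 mm⁴.
By symmetry the centroid is at mid-height, ȳ = 120 mm.
Transfer each piece to the centroidal x-axis using Ī + A·d² with d = y − 120:
  web: d = 0 mm → contributes +20 736 000 mm⁴
  top flange (beyond web): d = 113 mm → contributes +13 782 589 mm⁴
  bottom flange (beyond web): d = -113 mm → contributes +13 782 589 mm⁴
Total I = 48 301 179 mm⁴.
For the y-axis: x̄ = 24.8138 mm.
Repeating about the centroidal y-axis gives I_y = 4 426 870 mm⁴.
Polar second moment: J = I_x + I_y = 52 728 049 mm⁴.

J ≈ 5.273 × 10⁷ mm⁴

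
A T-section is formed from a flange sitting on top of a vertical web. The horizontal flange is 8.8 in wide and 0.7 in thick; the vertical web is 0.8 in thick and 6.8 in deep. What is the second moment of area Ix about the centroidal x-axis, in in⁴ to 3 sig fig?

Decompose the section into non-overlapping parts with the origin at the bottom-left of its bounding rectangle.
Flange: 8.8 × 0.7, A = 6.16 in², y = 7.15 in, Ī = 0.25153 in⁴.
Web: 0.8 × 6.8, A = 5.44 in², y = 3.4 in, Ī = 20.962 in⁴.
Centroid: ȳ = ΣA·y / ΣA = 5.3914 in.
Transfer each piece to the centroidal x-axis using Ī + A·d² with d = y − 5.3914:
  flange: d = 1.7586 in → contributes +19.303 in⁴
  web: d = -1.9914 in → contributes +42.535 in⁴
Total I = 61.838 in⁴.

Ix ≈ 61.8 in⁴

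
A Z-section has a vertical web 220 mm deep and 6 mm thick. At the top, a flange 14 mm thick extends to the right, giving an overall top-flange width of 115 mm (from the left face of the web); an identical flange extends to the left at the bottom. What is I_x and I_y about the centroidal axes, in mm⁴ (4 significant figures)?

I_x ≈ 3.775 × 10⁷ mm⁴, I_y ≈ 1.312 × 10⁷ mm⁴

Break the section into simple shapes (no overlaps), measuring from the bottom-left corner of the bounding box.
Web: 6 × 220, A = 1 320 mm², y = 110 mm, Ī = 5 324 000 mm⁴.
Top flange (beyond web): 109 × 14, A = 1 526 mm², y = 213 mm, Ī = 24924.7 mm⁴.
Bottom flange (beyond web): 109 × 14, A = 1 526 mm², y = 7 mm, Ī = 24924.7 mm⁴.
Centroid: ȳ = ΣA·y / ΣA = 110 mm.
Transfer each piece to the centroidal x-axis using Ī + A·d² with d = y − 110:
  web: d = 0 mm → contributes +5 324 000 mm⁴
  top flange (beyond web): d = 103 mm → contributes +16 214 259 mm⁴
  bottom flange (beyond web): d = -103 mm → contributes +16 214 259 mm⁴
Total I = 37 752 517 mm⁴.
For the y-axis: x̄ = 112 mm.
Repeating about the centroidal y-axis gives I_y = 13 116 369 mm⁴.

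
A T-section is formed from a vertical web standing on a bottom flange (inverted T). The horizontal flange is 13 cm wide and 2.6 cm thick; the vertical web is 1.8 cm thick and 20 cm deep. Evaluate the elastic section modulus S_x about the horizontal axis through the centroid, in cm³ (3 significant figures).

S_x ≈ 223 cm³

Break the section into simple shapes (no overlaps), measuring from the bottom-left corner of the bounding box.
Flange: 13 × 2.6, A = 33.8 cm², y = 1.3 cm, Ī = 19.041 cm⁴.
Web: 1.8 × 20, A = 36 cm², y = 12.6 cm, Ī = 1 200 cm⁴.
Centroid: ȳ = ΣA·y / ΣA = 7.1281 cm.
Transfer each piece to the horizontal axis through the centroid using Ī + A·d² with d = y − 7.1281:
  flange: d = -5.8281 cm → contributes +1167.1 cm⁴
  web: d = 5.4719 cm → contributes +2277.9 cm⁴
Total I = 3 445 cm⁴.
Extreme fibre distance c = 15.472 cm; S = I/c = 222.66 cm³.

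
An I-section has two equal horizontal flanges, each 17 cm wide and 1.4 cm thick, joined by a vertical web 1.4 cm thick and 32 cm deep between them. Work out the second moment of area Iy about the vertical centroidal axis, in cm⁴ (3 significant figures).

Iy ≈ 1150 cm⁴

Split into non-overlapping primitives; take the origin at the lower-left of the bounding box.
Bottom flange: 17 × 1.4, A = 23.8 cm², x = 8.5 cm, Ī = 573.18 cm⁴.
Web: 1.4 × 32, A = 44.8 cm², x = 8.5 cm, Ī = 7.3173 cm⁴.
Top flange: 17 × 1.4, A = 23.8 cm², x = 8.5 cm, Ī = 573.18 cm⁴.
By symmetry the centroid is at mid-width, x̄ = 8.5 cm.
All pieces are centred on the vertical centroidal axis, so I = ΣĪ = 1153.7 cm⁴.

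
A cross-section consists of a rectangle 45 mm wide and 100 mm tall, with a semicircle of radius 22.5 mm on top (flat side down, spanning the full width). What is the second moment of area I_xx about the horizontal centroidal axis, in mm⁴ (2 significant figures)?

Split into non-overlapping primitives; take the origin at the lower-left of the bounding box.
Rectangular body: 45 × 100, A = 4 500 mm², y = 50 mm, Ī = 3 750 000 mm⁴.
Semicircular cap: semicircle r = 22.5, A = 795.2 mm², y = 109.5 mm, Ī = 28 130 mm⁴.
Centroid: ȳ = ΣA·y / ΣA = 58.94 mm.
Transfer each piece to the horizontal centroidal axis using Ī + A·d² with d = y − 58.94:
  rectangular body: d = -8.943 mm → contributes +4 109 889 mm⁴
  semicircular cap: d = 50.61 mm → contributes +2 064 683 mm⁴
Total I = 6 174 572 mm⁴.

I_xx ≈ 6.2 × 10⁶ mm⁴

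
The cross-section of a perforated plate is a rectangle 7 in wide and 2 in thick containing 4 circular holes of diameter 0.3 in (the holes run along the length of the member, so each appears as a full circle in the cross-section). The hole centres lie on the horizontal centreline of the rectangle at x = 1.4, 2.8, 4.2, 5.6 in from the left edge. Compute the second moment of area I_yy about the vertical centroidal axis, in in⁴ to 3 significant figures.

I_yy ≈ 56.5 in⁴

Treat the section as a set of non-overlapping primitives; coordinates are from the bounding-box lower-left.
Plate: 7 × 2, A = 14 in², x = 3.5 in, Ī = 57.167 in⁴.
Hole 1 (subtracted): ⌀0.3, A = 0.070686 in², x = 1.4 in, Ī = 0.00039761 in⁴.
Hole 2 (subtracted): ⌀0.3, A = 0.070686 in², x = 2.8 in, Ī = 0.00039761 in⁴.
Hole 3 (subtracted): ⌀0.3, A = 0.070686 in², x = 4.2 in, Ī = 0.00039761 in⁴.
Hole 4 (subtracted): ⌀0.3, A = 0.070686 in², x = 5.6 in, Ī = 0.00039761 in⁴.
By symmetry the centroid is at mid-width, x̄ = 3.5 in.
Transfer each piece to the vertical centroidal axis using Ī + A·d² with d = x − 3.5:
  plate: d = 0 in → contributes +57.167 in⁴
  hole 1: d = -2.1 in → contributes −0.31212 in⁴
  hole 2: d = -0.7 in → contributes −0.035034 in⁴
  hole 3: d = 0.7 in → contributes −0.035034 in⁴
  hole 4: d = 2.1 in → contributes −0.31212 in⁴
Total I = 56.472 in⁴.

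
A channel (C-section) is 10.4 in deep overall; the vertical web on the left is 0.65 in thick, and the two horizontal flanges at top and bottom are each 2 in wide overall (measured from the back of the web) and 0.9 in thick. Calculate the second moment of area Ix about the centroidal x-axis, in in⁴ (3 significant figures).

Split into non-overlapping primitives; take the origin at the lower-left of the bounding box.
Web: 0.65 × 10.4, A = 6.76 in², y = 5.2 in, Ī = 60.93 in⁴.
Top flange (beyond web): 1.35 × 0.9, A = 1.215 in², y = 9.95 in, Ī = 0.082013 in⁴.
Bottom flange (beyond web): 1.35 × 0.9, A = 1.215 in², y = 0.45 in, Ī = 0.082013 in⁴.
By symmetry the centroid is at mid-height, ȳ = 5.2 in.
Transfer each piece to the centroidal x-axis using Ī + A·d² with d = y − 5.2:
  web: d = 0 in → contributes +60.93 in⁴
  top flange (beyond web): d = 4.75 in → contributes +27.495 in⁴
  bottom flange (beyond web): d = -4.75 in → contributes +27.495 in⁴
Total I = 115.92 in⁴.

Ix ≈ 116 in⁴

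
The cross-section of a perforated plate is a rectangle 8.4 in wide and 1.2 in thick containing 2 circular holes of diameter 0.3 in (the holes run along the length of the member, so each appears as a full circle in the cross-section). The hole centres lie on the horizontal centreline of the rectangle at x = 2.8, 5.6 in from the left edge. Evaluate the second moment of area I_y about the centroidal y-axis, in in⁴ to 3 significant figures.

I_y ≈ 59.0 in⁴

Break the section into simple shapes (no overlaps), measuring from the bottom-left corner of the bounding box.
Plate: 8.4 × 1.2, A = 10.08 in², x = 4.2 in, Ī = 59.27 in⁴.
Hole 1 (subtracted): ⌀0.3, A = 0.070686 in², x = 2.8 in, Ī = 0.00039761 in⁴.
Hole 2 (subtracted): ⌀0.3, A = 0.070686 in², x = 5.6 in, Ī = 0.00039761 in⁴.
By symmetry the centroid is at mid-width, x̄ = 4.2 in.
Transfer each piece to the centroidal y-axis using Ī + A·d² with d = x − 4.2:
  plate: d = 0 in → contributes +59.27 in⁴
  hole 1: d = -1.4 in → contributes −0.13894 in⁴
  hole 2: d = 1.4 in → contributes −0.13894 in⁴
Total I = 58.993 in⁴.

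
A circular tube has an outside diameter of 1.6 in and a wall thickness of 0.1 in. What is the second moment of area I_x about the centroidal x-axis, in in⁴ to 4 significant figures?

Split into non-overlapping primitives; take the origin at the lower-left of the bounding box.
Outer circle: ⌀1.6, A = 2.01062 in², y = 0.8 in, Ī = 0.321699 in⁴.
Bore (subtracted): ⌀1.4, A = 1.53938 in², y = 0.8 in, Ī = 0.188574 in⁴.
By symmetry the centroid is at mid-height, ȳ = 0.8 in.
All pieces are centred on the centroidal x-axis, so I = ΣĪ (holes subtracted) = 0.133125 in⁴.

I_x ≈ 0.1331 in⁴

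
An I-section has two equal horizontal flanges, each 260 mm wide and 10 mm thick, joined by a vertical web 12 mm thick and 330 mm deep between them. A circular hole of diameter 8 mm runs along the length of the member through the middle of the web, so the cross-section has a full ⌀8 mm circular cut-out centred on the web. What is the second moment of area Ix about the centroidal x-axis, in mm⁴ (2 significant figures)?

Ix ≈ 1.9 × 10⁸ mm⁴

Break the section into simple shapes (no overlaps), measuring from the bottom-left corner of the bounding box.
Bottom flange: 260 × 10, A = 2 600 mm², y = 5 mm, Ī = 21 667 mm⁴.
Web: 12 × 330, A = 3 960 mm², y = 175 mm, Ī = 35 937 000 mm⁴.
Top flange: 260 × 10, A = 2 600 mm², y = 345 mm, Ī = 21 667 mm⁴.
Hole (subtracted): ⌀8, A = 50.27 mm², y = 175 mm, Ī = 201.1 mm⁴.
By symmetry the centroid is at mid-height, ȳ = 175 mm.
Transfer each piece to the centroidal x-axis using Ī + A·d² with d = y − 175:
  bottom flange: d = -170 mm → contributes +75 161 667 mm⁴
  web: d = 0 mm → contributes +35 937 000 mm⁴
  top flange: d = 170 mm → contributes +75 161 667 mm⁴
  hole: d = 0 mm → contributes −201.1 mm⁴
Total I = 186 260 132 mm⁴.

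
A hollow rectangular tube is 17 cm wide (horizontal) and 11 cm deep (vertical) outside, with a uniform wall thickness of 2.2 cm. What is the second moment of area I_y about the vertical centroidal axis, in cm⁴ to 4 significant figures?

I_y ≈ 3403 cm⁴

Decompose the section into non-overlapping parts with the origin at the bottom-left of its bounding rectangle.
Outer rectangle: 17 × 11, A = 187 cm², x = 8.5 cm, Ī = 4503.58 cm⁴.
Inner void (subtracted): 12.6 × 6.6, A = 83.16 cm², x = 8.5 cm, Ī = 1100.21 cm⁴.
By symmetry the centroid is at mid-width, x̄ = 8.5 cm.
All pieces are centred on the vertical centroidal axis, so I = ΣĪ (holes subtracted) = 3403.38 cm⁴.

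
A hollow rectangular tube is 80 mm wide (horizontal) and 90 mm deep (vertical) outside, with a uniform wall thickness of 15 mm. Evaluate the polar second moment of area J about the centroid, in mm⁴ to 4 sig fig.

J ≈ 7.175 × 10⁶ mm⁴

Decompose the section into non-overlapping parts with the origin at the bottom-left of its bounding rectangle.
Outer rectangle: 80 × 90, A = 7 200 mm², y = 45 mm, Ī = 4 860 000 mm⁴.
Inner void (subtracted): 50 × 60, A = 3 000 mm², y = 45 mm, Ī = 900 000 mm⁴.
By symmetry the centroid is at mid-height, ȳ = 45 mm.
All pieces are centred on the centroidal x-axis, so I = ΣĪ (holes subtracted) = 3 960 000 mm⁴.
Repeating about the centroidal y-axis gives I_y = 3 215 000 mm⁴.
Polar second moment: J = I_x + I_y = 7 175 000 mm⁴.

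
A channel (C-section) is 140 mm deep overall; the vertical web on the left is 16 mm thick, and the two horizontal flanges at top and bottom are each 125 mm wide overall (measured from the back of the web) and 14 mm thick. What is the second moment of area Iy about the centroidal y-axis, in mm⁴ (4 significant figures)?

Iy ≈ 8.116 × 10⁶ mm⁴

Treat the section as a set of non-overlapping primitives; coordinates are from the bounding-box lower-left.
Web: 16 × 140, A = 2 240 mm², x = 8 mm, Ī = 47786.7 mm⁴.
Top flange (beyond web): 109 × 14, A = 1 526 mm², x = 70.5 mm, Ī = 1 510 867 mm⁴.
Bottom flange (beyond web): 109 × 14, A = 1 526 mm², x = 70.5 mm, Ī = 1 510 867 mm⁴.
Centroid: x̄ = ΣA·x / ΣA = 44.045 mm.
Transfer each piece to the centroidal y-axis using Ī + A·d² with d = x − 44.045:
  web: d = -36.045 mm → contributes +2 958 085 mm⁴
  top flange (beyond web): d = 26.455 mm → contributes +2 578 866 mm⁴
  bottom flange (beyond web): d = 26.455 mm → contributes +2 578 866 mm⁴
Total I = 8 115 817 mm⁴.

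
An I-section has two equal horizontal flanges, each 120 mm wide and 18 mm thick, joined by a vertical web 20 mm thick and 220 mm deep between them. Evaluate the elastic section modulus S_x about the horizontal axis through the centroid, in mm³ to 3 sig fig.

S_x ≈ 6.17 × 10⁵ mm³

Split into non-overlapping primitives; take the origin at the lower-left of the bounding box.
Bottom flange: 120 × 18, A = 2 160 mm², y = 9 mm, Ī = 58 320 mm⁴.
Web: 20 × 220, A = 4 400 mm², y = 128 mm, Ī = 17 746 667 mm⁴.
Top flange: 120 × 18, A = 2 160 mm², y = 247 mm, Ī = 58 320 mm⁴.
By symmetry the centroid is at mid-height, ȳ = 128 mm.
Transfer each piece to the horizontal axis through the centroid using Ī + A·d² with d = y − 128:
  bottom flange: d = -119 mm → contributes +30 646 080 mm⁴
  web: d = 0 mm → contributes +17 746 667 mm⁴
  top flange: d = 119 mm → contributes +30 646 080 mm⁴
Total I = 79 038 827 mm⁴.
Extreme fibre distance c = 128 mm; S = I/c = 617 491 mm³.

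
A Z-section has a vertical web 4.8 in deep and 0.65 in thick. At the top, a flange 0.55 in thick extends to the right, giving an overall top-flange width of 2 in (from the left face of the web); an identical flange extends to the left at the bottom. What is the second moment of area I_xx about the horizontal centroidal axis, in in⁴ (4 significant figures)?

I_xx ≈ 12.73 in⁴

Break the section into simple shapes (no overlaps), measuring from the bottom-left corner of the bounding box.
Web: 0.65 × 4.8, A = 3.12 in², y = 2.4 in, Ī = 5.9904 in⁴.
Top flange (beyond web): 1.35 × 0.55, A = 0.7425 in², y = 4.525 in, Ī = 0.0187172 in⁴.
Bottom flange (beyond web): 1.35 × 0.55, A = 0.7425 in², y = 0.275 in, Ī = 0.0187172 in⁴.
Centroid: ȳ = ΣA·y / ΣA = 2.4 in.
Transfer each piece to the horizontal centroidal axis using Ī + A·d² with d = y − 2.4:
  web: d = 0 in → contributes +5.9904 in⁴
  top flange (beyond web): d = 2.125 in → contributes +3.37157 in⁴
  bottom flange (beyond web): d = -2.125 in → contributes +3.37157 in⁴
Total I = 12.7335 in⁴.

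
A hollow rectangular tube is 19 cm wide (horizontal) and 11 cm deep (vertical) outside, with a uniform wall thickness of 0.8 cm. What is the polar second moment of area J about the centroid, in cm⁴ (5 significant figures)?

Split into non-overlapping primitives; take the origin at the lower-left of the bounding box.
Outer rectangle: 19 × 11, A = 209 cm², y = 5.5 cm, Ī = 2107.417 cm⁴.
Inner void (subtracted): 17.4 × 9.4, A = 163.56 cm², y = 5.5 cm, Ī = 1204.347 cm⁴.
By symmetry the centroid is at mid-height, ȳ = 5.5 cm.
All pieces are centred on the centroidal x-axis, so I = ΣĪ (holes subtracted) = 903.0699 cm⁴.
Repeating about the centroidal y-axis gives I_y = 2160.798 cm⁴.
Polar second moment: J = I_x + I_y = 3063.868 cm⁴.

J ≈ 3063.9 cm⁴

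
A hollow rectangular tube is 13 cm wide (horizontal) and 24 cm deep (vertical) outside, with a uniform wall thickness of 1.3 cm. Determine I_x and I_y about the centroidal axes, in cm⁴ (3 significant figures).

Split into non-overlapping primitives; take the origin at the lower-left of the bounding box.
Outer rectangle: 13 × 24, A = 312 cm², y = 12 cm, Ī = 14 976 cm⁴.
Inner void (subtracted): 10.4 × 21.4, A = 222.56 cm², y = 12 cm, Ī = 8493.6 cm⁴.
By symmetry the centroid is at mid-height, ȳ = 12 cm.
All pieces are centred on the centroidal x-axis, so I = ΣĪ (holes subtracted) = 6482.4 cm⁴.
Repeating about the centroidal y-axis gives I_y = 2 388 cm⁴.

I_x ≈ 6480 cm⁴, I_y ≈ 2390 cm⁴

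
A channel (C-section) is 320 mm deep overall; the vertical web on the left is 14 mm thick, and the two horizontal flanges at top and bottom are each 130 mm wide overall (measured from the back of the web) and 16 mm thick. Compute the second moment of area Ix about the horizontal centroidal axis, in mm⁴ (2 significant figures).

Split into non-overlapping primitives; take the origin at the lower-left of the bounding box.
Web: 14 × 320, A = 4 480 mm², y = 160 mm, Ī = 38 229 333 mm⁴.
Top flange (beyond web): 116 × 16, A = 1 856 mm², y = 312 mm, Ī = 39 595 mm⁴.
Bottom flange (beyond web): 116 × 16, A = 1 856 mm², y = 8 mm, Ī = 39 595 mm⁴.
By symmetry the centroid is at mid-height, ȳ = 160 mm.
Transfer each piece to the horizontal centroidal axis using Ī + A·d² with d = y − 160:
  web: d = 0 mm → contributes +38 229 333 mm⁴
  top flange (beyond web): d = 152 mm → contributes +42 920 619 mm⁴
  bottom flange (beyond web): d = -152 mm → contributes +42 920 619 mm⁴
Total I = 124 070 571 mm⁴.

Ix ≈ 1.2 × 10⁸ mm⁴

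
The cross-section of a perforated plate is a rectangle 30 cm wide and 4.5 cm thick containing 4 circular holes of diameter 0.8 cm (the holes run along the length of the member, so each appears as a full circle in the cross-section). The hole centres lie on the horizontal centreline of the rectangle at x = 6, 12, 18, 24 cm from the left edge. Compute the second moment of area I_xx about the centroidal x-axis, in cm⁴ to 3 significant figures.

Break the section into simple shapes (no overlaps), measuring from the bottom-left corner of the bounding box.
Plate: 30 × 4.5, A = 135 cm², y = 2.25 cm, Ī = 227.81 cm⁴.
Hole 1 (subtracted): ⌀0.8, A = 0.50265 cm², y = 2.25 cm, Ī = 0.020106 cm⁴.
Hole 2 (subtracted): ⌀0.8, A = 0.50265 cm², y = 2.25 cm, Ī = 0.020106 cm⁴.
Hole 3 (subtracted): ⌀0.8, A = 0.50265 cm², y = 2.25 cm, Ī = 0.020106 cm⁴.
Hole 4 (subtracted): ⌀0.8, A = 0.50265 cm², y = 2.25 cm, Ī = 0.020106 cm⁴.
By symmetry the centroid is at mid-height, ȳ = 2.25 cm.
All pieces are centred on the centroidal x-axis, so I = ΣĪ (holes subtracted) = 227.73 cm⁴.

I_xx ≈ 228 cm⁴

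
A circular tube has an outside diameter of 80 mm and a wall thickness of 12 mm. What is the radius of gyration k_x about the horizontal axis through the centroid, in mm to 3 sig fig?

k_x ≈ 24.4 mm

Decompose the section into non-overlapping parts with the origin at the bottom-left of its bounding rectangle.
Outer circle: ⌀80, A = 5026.5 mm², y = 40 mm, Ī = 2 010 619 mm⁴.
Bore (subtracted): ⌀56, A = 2 463 mm², y = 40 mm, Ī = 482 750 mm⁴.
By symmetry the centroid is at mid-height, ȳ = 40 mm.
All pieces are centred on the horizontal axis through the centroid, so I = ΣĪ (holes subtracted) = 1 527 870 mm⁴.
Radius of gyration: k = √(I/A) = √(1 527 870 / 2563.5) = 24.413 mm.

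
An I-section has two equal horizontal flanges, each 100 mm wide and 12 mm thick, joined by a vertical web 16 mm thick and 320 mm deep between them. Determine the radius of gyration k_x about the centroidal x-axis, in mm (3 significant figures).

Decompose the section into non-overlapping parts with the origin at the bottom-left of its bounding rectangle.
Bottom flange: 100 × 12, A = 1 200 mm², y = 6 mm, Ī = 14 400 mm⁴.
Web: 16 × 320, A = 5 120 mm², y = 172 mm, Ī = 43 690 667 mm⁴.
Top flange: 100 × 12, A = 1 200 mm², y = 338 mm, Ī = 14 400 mm⁴.
By symmetry the centroid is at mid-height, ȳ = 172 mm.
Transfer each piece to the centroidal x-axis using Ī + A·d² with d = y − 172:
  bottom flange: d = -166 mm → contributes +33 081 600 mm⁴
  web: d = 0 mm → contributes +43 690 667 mm⁴
  top flange: d = 166 mm → contributes +33 081 600 mm⁴
Total I = 109 853 867 mm⁴.
Radius of gyration: k = √(I/A) = √(109 853 867 / 7 520) = 120.86 mm.

k_x ≈ 121 mm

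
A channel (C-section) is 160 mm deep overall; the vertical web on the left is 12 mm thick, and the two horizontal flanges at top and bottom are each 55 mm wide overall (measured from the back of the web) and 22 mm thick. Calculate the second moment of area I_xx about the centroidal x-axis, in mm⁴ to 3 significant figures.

I_xx ≈ 1.32 × 10⁷ mm⁴

Treat the section as a set of non-overlapping primitives; coordinates are from the bounding-box lower-left.
Web: 12 × 160, A = 1 920 mm², y = 80 mm, Ī = 4 096 000 mm⁴.
Top flange (beyond web): 43 × 22, A = 946 mm², y = 149 mm, Ī = 38 155 mm⁴.
Bottom flange (beyond web): 43 × 22, A = 946 mm², y = 11 mm, Ī = 38 155 mm⁴.
By symmetry the centroid is at mid-height, ȳ = 80 mm.
Transfer each piece to the centroidal x-axis using Ī + A·d² with d = y − 80:
  web: d = 0 mm → contributes +4 096 000 mm⁴
  top flange (beyond web): d = 69 mm → contributes +4 542 061 mm⁴
  bottom flange (beyond web): d = -69 mm → contributes +4 542 061 mm⁴
Total I = 13 180 123 mm⁴.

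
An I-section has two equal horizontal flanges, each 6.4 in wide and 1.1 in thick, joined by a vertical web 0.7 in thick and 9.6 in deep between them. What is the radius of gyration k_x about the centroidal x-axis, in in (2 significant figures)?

Treat the section as a set of non-overlapping primitives; coordinates are from the bounding-box lower-left.
Bottom flange: 6.4 × 1.1, A = 7.04 in², y = 0.55 in, Ī = 0.7099 in⁴.
Web: 0.7 × 9.6, A = 6.72 in², y = 5.9 in, Ī = 51.61 in⁴.
Top flange: 6.4 × 1.1, A = 7.04 in², y = 11.25 in, Ī = 0.7099 in⁴.
By symmetry the centroid is at mid-height, ȳ = 5.9 in.
Transfer each piece to the centroidal x-axis using Ī + A·d² with d = y − 5.9:
  bottom flange: d = -5.35 in → contributes +202.2 in⁴
  web: d = 0 in → contributes +51.61 in⁴
  top flange: d = 5.35 in → contributes +202.2 in⁴
Total I = 456 in⁴.
Radius of gyration: k = √(I/A) = √(456 / 20.8) = 4.682 in.

k_x ≈ 4.7 in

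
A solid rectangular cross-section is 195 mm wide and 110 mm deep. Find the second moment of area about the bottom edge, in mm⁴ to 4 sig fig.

I_base ≈ 8.652 × 10⁷ mm⁴

The section: 195 × 110, A = 21 450 mm², y = 55 mm, Ī = 21 628 750 mm⁴.
Transfer it to a horizontal axis along the bottom face using Ī + A·d² with d = y − 0:
  the section: d = 55 mm → contributes +86 515 000 mm⁴
Total I = 86 515 000 mm⁴.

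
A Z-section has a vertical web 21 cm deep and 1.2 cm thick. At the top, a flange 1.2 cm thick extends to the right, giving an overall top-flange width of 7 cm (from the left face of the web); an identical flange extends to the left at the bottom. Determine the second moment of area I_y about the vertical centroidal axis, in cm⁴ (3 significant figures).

Treat the section as a set of non-overlapping primitives; coordinates are from the bounding-box lower-left.
Web: 1.2 × 21, A = 25.2 cm², x = 6.4 cm, Ī = 3.024 cm⁴.
Top flange (beyond web): 5.8 × 1.2, A = 6.96 cm², x = 9.9 cm, Ī = 19.511 cm⁴.
Bottom flange (beyond web): 5.8 × 1.2, A = 6.96 cm², x = 2.9 cm, Ī = 19.511 cm⁴.
Centroid: x̄ = ΣA·x / ΣA = 6.4 cm.
Transfer each piece to the vertical centroidal axis using Ī + A·d² with d = x − 6.4:
  web: d = 0 cm → contributes +3.024 cm⁴
  top flange (beyond web): d = 3.5 cm → contributes +104.77 cm⁴
  bottom flange (beyond web): d = -3.5 cm → contributes +104.77 cm⁴
Total I = 212.57 cm⁴.

I_y ≈ 213 cm⁴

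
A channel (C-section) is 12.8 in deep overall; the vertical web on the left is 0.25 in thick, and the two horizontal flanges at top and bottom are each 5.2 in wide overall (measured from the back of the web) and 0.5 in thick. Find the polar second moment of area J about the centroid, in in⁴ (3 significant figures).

Decompose the section into non-overlapping parts with the origin at the bottom-left of its bounding rectangle.
Web: 0.25 × 12.8, A = 3.2 in², y = 6.4 in, Ī = 43.691 in⁴.
Top flange (beyond web): 4.95 × 0.5, A = 2.475 in², y = 12.55 in, Ī = 0.051563 in⁴.
Bottom flange (beyond web): 4.95 × 0.5, A = 2.475 in², y = 0.25 in, Ī = 0.051563 in⁴.
By symmetry the centroid is at mid-height, ȳ = 6.4 in.
Transfer each piece to the centroidal x-axis using Ī + A·d² with d = y − 6.4:
  web: d = 0 in → contributes +43.691 in⁴
  top flange (beyond web): d = 6.15 in → contributes +93.662 in⁴
  bottom flange (beyond web): d = -6.15 in → contributes +93.662 in⁴
Total I = 231.02 in⁴.
For the y-axis: x̄ = 1.7041 in.
Repeating about the centroidal y-axis gives I_y = 23.262 in⁴.
Polar second moment: J = I_x + I_y = 254.28 in⁴.

J ≈ 254 in⁴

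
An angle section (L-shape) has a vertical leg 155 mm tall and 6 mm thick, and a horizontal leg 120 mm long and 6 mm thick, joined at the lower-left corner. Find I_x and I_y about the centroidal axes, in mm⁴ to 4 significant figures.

I_x ≈ 4.051 × 10⁶ mm⁴, I_y ≈ 2.162 × 10⁶ mm⁴

Break the section into simple shapes (no overlaps), measuring from the bottom-left corner of the bounding box.
Vertical leg: 6 × 155, A = 930 mm², y = 77.5 mm, Ī = 1 861 938 mm⁴.
Horizontal leg (remainder): 114 × 6, A = 684 mm², y = 3 mm, Ī = 2 052 mm⁴.
Centroid: ȳ = ΣA·y / ΣA = 45.9275 mm.
Transfer each piece to the centroidal x-axis using Ī + A·d² with d = y − 45.9275:
  vertical leg: d = 31.5725 mm → contributes +2 788 982 mm⁴
  horizontal leg (remainder): d = -42.9275 mm → contributes +1 262 507 mm⁴
Total I = 4 051 490 mm⁴.
For the y-axis: x̄ = 28.4275 mm.
Repeating about the centroidal y-axis gives I_y = 2 162 417 mm⁴.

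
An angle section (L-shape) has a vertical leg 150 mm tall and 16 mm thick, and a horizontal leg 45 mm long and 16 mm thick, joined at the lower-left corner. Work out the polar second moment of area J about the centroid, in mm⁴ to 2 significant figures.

Treat the section as a set of non-overlapping primitives; coordinates are from the bounding-box lower-left.
Vertical leg: 16 × 150, A = 2 400 mm², y = 75 mm, Ī = 4 500 000 mm⁴.
Horizontal leg (remainder): 29 × 16, A = 464 mm², y = 8 mm, Ī = 9 899 mm⁴.
Centroid: ȳ = ΣA·y / ΣA = 64.15 mm.
Transfer each piece to the centroidal x-axis using Ī + A·d² with d = y − 64.15:
  vertical leg: d = 10.85 mm → contributes +4 782 781 mm⁴
  horizontal leg (remainder): d = -56.15 mm → contributes +1 472 561 mm⁴
Total I = 6 255 342 mm⁴.
For the y-axis: x̄ = 11.65 mm.
Repeating about the centroidal y-axis gives I_y = 280 562 mm⁴.
Polar second moment: J = I_x + I_y = 6 535 904 mm⁴.

J ≈ 6.5 × 10⁶ mm⁴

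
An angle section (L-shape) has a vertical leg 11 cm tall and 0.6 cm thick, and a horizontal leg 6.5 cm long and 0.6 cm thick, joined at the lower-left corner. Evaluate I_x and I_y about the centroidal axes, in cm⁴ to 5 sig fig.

I_x ≈ 128.96 cm⁴, I_y ≈ 34.804 cm⁴

Treat the section as a set of non-overlapping primitives; coordinates are from the bounding-box lower-left.
Vertical leg: 0.6 × 11, A = 6.6 cm², y = 5.5 cm, Ī = 66.55 cm⁴.
Horizontal leg (remainder): 5.9 × 0.6, A = 3.54 cm², y = 0.3 cm, Ī = 0.1062 cm⁴.
Centroid: ȳ = ΣA·y / ΣA = 3.684615 cm.
Transfer each piece to the centroidal x-axis using Ī + A·d² with d = y − 3.684615:
  vertical leg: d = 1.815385 cm → contributes +88.3011 cm⁴
  horizontal leg (remainder): d = -3.384615 cm → contributes +40.6591 cm⁴
Total I = 128.9602 cm⁴.
For the y-axis: x̄ = 1.434615 cm.
Repeating about the centroidal y-axis gives I_y = 34.80445 cm⁴.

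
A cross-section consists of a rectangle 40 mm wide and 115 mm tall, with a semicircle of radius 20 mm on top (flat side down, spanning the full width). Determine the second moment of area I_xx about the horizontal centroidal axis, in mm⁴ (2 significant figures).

Split into non-overlapping primitives; take the origin at the lower-left of the bounding box.
Rectangular body: 40 × 115, A = 4 600 mm², y = 57.5 mm, Ī = 5 069 583 mm⁴.
Semicircular cap: semicircle r = 20, A = 628.3 mm², y = 123.5 mm, Ī = 17 561 mm⁴.
Centroid: ȳ = ΣA·y / ΣA = 65.43 mm.
Transfer each piece to the horizontal centroidal axis using Ī + A·d² with d = y − 65.43:
  rectangular body: d = -7.93 mm → contributes +5 358 869 mm⁴
  semicircular cap: d = 58.06 mm → contributes +2 135 458 mm⁴
Total I = 7 494 327 mm⁴.

I_xx ≈ 7.5 × 10⁶ mm⁴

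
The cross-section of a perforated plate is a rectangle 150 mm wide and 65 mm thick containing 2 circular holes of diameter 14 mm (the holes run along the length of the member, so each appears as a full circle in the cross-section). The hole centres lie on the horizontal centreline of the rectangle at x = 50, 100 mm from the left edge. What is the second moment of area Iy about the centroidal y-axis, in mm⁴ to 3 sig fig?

Split into non-overlapping primitives; take the origin at the lower-left of the bounding box.
Plate: 150 × 65, A = 9 750 mm², x = 75 mm, Ī = 18 281 250 mm⁴.
Hole 1 (subtracted): ⌀14, A = 153.94 mm², x = 50 mm, Ī = 1885.7 mm⁴.
Hole 2 (subtracted): ⌀14, A = 153.94 mm², x = 100 mm, Ī = 1885.7 mm⁴.
By symmetry the centroid is at mid-width, x̄ = 75 mm.
Transfer each piece to the centroidal y-axis using Ī + A·d² with d = x − 75:
  plate: d = 0 mm → contributes +18 281 250 mm⁴
  hole 1: d = -25 mm → contributes −98 097 mm⁴
  hole 2: d = 25 mm → contributes −98 097 mm⁴
Total I = 18 085 056 mm⁴.

Iy ≈ 1.81 × 10⁷ mm⁴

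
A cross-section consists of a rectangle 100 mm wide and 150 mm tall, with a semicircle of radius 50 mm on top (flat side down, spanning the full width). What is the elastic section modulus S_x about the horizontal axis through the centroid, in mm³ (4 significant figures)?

S_x ≈ 5.486 × 10⁵ mm³

Break the section into simple shapes (no overlaps), measuring from the bottom-left corner of the bounding box.
Rectangular body: 100 × 150, A = 15 000 mm², y = 75 mm, Ī = 28 125 000 mm⁴.
Semicircular cap: semicircle r = 50, A = 3926.99 mm², y = 171.221 mm, Ī = 685 981 mm⁴.
Centroid: ȳ = ΣA·y / ΣA = 94.964 mm.
Transfer each piece to the horizontal axis through the centroid using Ī + A·d² with d = y − 94.964:
  rectangular body: d = -19.964 mm → contributes +34 103 394 mm⁴
  semicircular cap: d = 76.2567 mm → contributes +23 521 764 mm⁴
Total I = 57 625 159 mm⁴.
Extreme fibre distance c = 105.036 mm; S = I/c = 548 623 mm³.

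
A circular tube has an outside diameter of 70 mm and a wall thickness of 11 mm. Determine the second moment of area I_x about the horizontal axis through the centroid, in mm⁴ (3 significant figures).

I_x ≈ 9.18 × 10⁵ mm⁴

Split into non-overlapping primitives; take the origin at the lower-left of the bounding box.
Outer circle: ⌀70, A = 3848.5 mm², y = 35 mm, Ī = 1 178 588 mm⁴.
Bore (subtracted): ⌀48, A = 1809.6 mm², y = 35 mm, Ī = 260 576 mm⁴.
By symmetry the centroid is at mid-height, ȳ = 35 mm.
All pieces are centred on the horizontal axis through the centroid, so I = ΣĪ (holes subtracted) = 918 012 mm⁴.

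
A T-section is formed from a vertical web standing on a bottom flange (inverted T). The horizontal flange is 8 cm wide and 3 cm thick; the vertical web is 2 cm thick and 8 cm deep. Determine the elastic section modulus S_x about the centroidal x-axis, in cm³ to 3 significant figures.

S_x ≈ 53.9 cm³

Break the section into simple shapes (no overlaps), measuring from the bottom-left corner of the bounding box.
Flange: 8 × 3, A = 24 cm², y = 1.5 cm, Ī = 18 cm⁴.
Web: 2 × 8, A = 16 cm², y = 7 cm, Ī = 85.333 cm⁴.
Centroid: ȳ = ΣA·y / ΣA = 3.7 cm.
Transfer each piece to the centroidal x-axis using Ī + A·d² with d = y − 3.7:
  flange: d = -2.2 cm → contributes +134.16 cm⁴
  web: d = 3.3 cm → contributes +259.57 cm⁴
Total I = 393.73 cm⁴.
Extreme fibre distance c = 7.3 cm; S = I/c = 53.936 cm³.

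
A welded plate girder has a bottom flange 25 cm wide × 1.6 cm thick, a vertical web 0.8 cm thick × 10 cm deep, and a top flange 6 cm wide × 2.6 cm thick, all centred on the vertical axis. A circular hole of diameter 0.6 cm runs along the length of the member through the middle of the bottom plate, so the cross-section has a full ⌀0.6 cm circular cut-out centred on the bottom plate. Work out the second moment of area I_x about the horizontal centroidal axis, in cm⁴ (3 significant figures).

I_x ≈ 1760 cm⁴

Treat the section as a set of non-overlapping primitives; coordinates are from the bounding-box lower-left.
Bottom plate: 25 × 1.6, A = 40 cm², y = 0.8 cm, Ī = 8.5333 cm⁴.
Web plate: 0.8 × 10, A = 8 cm², y = 6.6 cm, Ī = 66.667 cm⁴.
Top plate: 6 × 2.6, A = 15.6 cm², y = 12.9 cm, Ī = 8.788 cm⁴.
Hole (subtracted): ⌀0.6, A = 0.28274 cm², y = 0.8 cm, Ī = 0.0063617 cm⁴.
Centroid: ȳ = ΣA·y / ΣA = 4.514 cm.
Transfer each piece to the horizontal centroidal axis using Ī + A·d² with d = y − 4.514:
  bottom plate: d = -3.714 cm → contributes +560.28 cm⁴
  web plate: d = 2.086 cm → contributes +101.48 cm⁴
  top plate: d = 8.386 cm → contributes +1105.9 cm⁴
  hole: d = -3.714 cm → contributes −3.9065 cm⁴
Total I = 1763.7 cm⁴.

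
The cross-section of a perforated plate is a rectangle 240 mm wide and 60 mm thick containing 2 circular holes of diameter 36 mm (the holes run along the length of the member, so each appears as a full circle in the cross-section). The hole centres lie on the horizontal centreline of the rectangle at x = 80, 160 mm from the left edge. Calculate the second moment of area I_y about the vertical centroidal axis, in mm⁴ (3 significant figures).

Break the section into simple shapes (no overlaps), measuring from the bottom-left corner of the bounding box.
Plate: 240 × 60, A = 14 400 mm², x = 120 mm, Ī = 69 120 000 mm⁴.
Hole 1 (subtracted): ⌀36, A = 1017.9 mm², x = 80 mm, Ī = 82 448 mm⁴.
Hole 2 (subtracted): ⌀36, A = 1017.9 mm², x = 160 mm, Ī = 82 448 mm⁴.
By symmetry the centroid is at mid-width, x̄ = 120 mm.
Transfer each piece to the vertical centroidal axis using Ī + A·d² with d = x − 120:
  plate: d = 0 mm → contributes +69 120 000 mm⁴
  hole 1: d = -40 mm → contributes −1 711 050 mm⁴
  hole 2: d = 40 mm → contributes −1 711 050 mm⁴
Total I = 65 697 901 mm⁴.

I_y ≈ 6.57 × 10⁷ mm⁴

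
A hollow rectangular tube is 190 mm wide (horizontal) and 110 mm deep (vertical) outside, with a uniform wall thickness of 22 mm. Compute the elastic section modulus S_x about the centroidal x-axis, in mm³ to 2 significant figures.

Break the section into simple shapes (no overlaps), measuring from the bottom-left corner of the bounding box.
Outer rectangle: 190 × 110, A = 20 900 mm², y = 55 mm, Ī = 21 074 167 mm⁴.
Inner void (subtracted): 146 × 66, A = 9 636 mm², y = 55 mm, Ī = 3 497 868 mm⁴.
By symmetry the centroid is at mid-height, ȳ = 55 mm.
All pieces are centred on the centroidal x-axis, so I = ΣĪ (holes subtracted) = 17 576 299 mm⁴.
Extreme fibre distance c = 55 mm; S = I/c = 319 569 mm³.

S_x ≈ 3.2 × 10⁵ mm³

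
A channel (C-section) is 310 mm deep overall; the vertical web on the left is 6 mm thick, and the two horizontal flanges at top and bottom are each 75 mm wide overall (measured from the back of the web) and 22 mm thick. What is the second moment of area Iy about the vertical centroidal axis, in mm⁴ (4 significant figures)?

Break the section into simple shapes (no overlaps), measuring from the bottom-left corner of the bounding box.
Web: 6 × 310, A = 1 860 mm², x = 3 mm, Ī = 5 580 mm⁴.
Top flange (beyond web): 69 × 22, A = 1 518 mm², x = 40.5 mm, Ī = 602 267 mm⁴.
Bottom flange (beyond web): 69 × 22, A = 1 518 mm², x = 40.5 mm, Ī = 602 267 mm⁴.
Centroid: x̄ = ΣA·x / ΣA = 26.2537 mm.
Transfer each piece to the vertical centroidal axis using Ī + A·d² with d = x − 26.2537:
  web: d = -23.2537 mm → contributes +1 011 344 mm⁴
  top flange (beyond web): d = 14.2463 mm → contributes +910 356 mm⁴
  bottom flange (beyond web): d = 14.2463 mm → contributes +910 356 mm⁴
Total I = 2 832 057 mm⁴.

Iy ≈ 2.832 × 10⁶ mm⁴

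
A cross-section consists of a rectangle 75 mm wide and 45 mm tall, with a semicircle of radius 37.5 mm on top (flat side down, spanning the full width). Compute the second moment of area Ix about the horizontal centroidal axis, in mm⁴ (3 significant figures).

Decompose the section into non-overlapping parts with the origin at the bottom-left of its bounding rectangle.
Rectangular body: 75 × 45, A = 3 375 mm², y = 22.5 mm, Ī = 569 531 mm⁴.
Semicircular cap: semicircle r = 37.5, A = 2208.9 mm², y = 60.915 mm, Ī = 217 049 mm⁴.
Centroid: ȳ = ΣA·y / ΣA = 37.697 mm.
Transfer each piece to the horizontal centroidal axis using Ī + A·d² with d = y − 37.697:
  rectangular body: d = -15.197 mm → contributes +1 348 951 mm⁴
  semicircular cap: d = 23.219 mm → contributes +1 407 914 mm⁴
Total I = 2 756 864 mm⁴.

Ix ≈ 2.76 × 10⁶ mm⁴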